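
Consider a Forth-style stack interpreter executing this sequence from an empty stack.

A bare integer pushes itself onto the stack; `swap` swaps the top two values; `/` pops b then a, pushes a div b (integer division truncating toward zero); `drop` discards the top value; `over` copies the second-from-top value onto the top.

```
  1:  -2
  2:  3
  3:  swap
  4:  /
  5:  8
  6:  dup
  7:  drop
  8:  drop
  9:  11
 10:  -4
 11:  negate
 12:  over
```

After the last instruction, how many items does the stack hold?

-2     -> -2
3      -> -2 3
swap   -> 3 -2
/      -> -1
8      -> -1 8
dup    -> -1 8 8
drop   -> -1 8
drop   -> -1
11     -> -1 11
-4     -> -1 11 -4
negate -> -1 11 4
over   -> -1 11 4 11

4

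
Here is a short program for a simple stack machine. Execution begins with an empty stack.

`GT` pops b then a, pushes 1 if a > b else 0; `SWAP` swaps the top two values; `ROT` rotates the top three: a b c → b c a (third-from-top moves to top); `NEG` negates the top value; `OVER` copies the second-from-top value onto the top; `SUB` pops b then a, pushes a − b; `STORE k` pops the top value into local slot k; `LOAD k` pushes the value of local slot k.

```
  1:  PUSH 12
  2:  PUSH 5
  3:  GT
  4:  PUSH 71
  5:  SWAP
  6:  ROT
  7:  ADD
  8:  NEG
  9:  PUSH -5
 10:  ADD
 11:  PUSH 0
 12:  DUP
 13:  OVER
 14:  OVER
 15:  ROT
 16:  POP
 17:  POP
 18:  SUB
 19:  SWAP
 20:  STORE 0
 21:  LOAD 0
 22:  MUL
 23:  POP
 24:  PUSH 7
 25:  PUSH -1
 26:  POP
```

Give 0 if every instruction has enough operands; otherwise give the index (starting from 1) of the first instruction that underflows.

6

PUSH 12 -> [12]
PUSH 5  -> [12, 5]
GT      -> [1]
PUSH 71 -> [1, 71]
SWAP    -> [71, 1]
ROT  — needs 3 operands, stack has 2 → underflow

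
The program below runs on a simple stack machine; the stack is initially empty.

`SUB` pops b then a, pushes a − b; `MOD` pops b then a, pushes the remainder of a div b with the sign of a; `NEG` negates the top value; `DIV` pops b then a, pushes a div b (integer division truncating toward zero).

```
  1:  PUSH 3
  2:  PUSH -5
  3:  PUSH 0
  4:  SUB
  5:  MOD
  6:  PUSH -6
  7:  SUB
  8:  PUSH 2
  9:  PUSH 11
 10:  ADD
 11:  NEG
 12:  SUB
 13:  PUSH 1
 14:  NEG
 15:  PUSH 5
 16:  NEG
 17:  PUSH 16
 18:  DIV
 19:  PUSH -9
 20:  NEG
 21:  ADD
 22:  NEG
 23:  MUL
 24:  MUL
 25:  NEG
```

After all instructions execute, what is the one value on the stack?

-198

PUSH 3  : [3]
PUSH -5 : [3, -5]
PUSH 0  : [3, -5, 0]
SUB     : [3, -5]
MOD     : [3]
PUSH -6 : [3, -6]
SUB     : [9]
PUSH 2  : [9, 2]
PUSH 11 : [9, 2, 11]
ADD     : [9, 13]
NEG     : [9, -13]
SUB     : [22]
PUSH 1  : [22, 1]
NEG     : [22, -1]
PUSH 5  : [22, -1, 5]
NEG     : [22, -1, -5]
PUSH 16 : [22, -1, -5, 16]
DIV     : [22, -1, 0]
PUSH -9 : [22, -1, 0, -9]
NEG     : [22, -1, 0, 9]
ADD     : [22, -1, 9]
NEG     : [22, -1, -9]
MUL     : [22, 9]
MUL     : [198]
NEG     : [-198]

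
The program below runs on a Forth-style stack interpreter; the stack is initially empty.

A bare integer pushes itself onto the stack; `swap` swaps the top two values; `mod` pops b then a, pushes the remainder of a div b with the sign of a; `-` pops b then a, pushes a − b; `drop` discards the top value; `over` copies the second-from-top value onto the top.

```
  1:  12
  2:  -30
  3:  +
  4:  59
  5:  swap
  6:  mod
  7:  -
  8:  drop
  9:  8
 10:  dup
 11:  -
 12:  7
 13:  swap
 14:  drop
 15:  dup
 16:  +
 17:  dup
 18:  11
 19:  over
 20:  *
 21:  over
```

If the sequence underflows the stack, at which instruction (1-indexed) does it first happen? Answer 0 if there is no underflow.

12   → 12
-30  → 12 -30
+    → -18
59   → -18 59
swap → 59 -18
mod  → 5
-  — needs 2 operands, stack has 1 → underflow

7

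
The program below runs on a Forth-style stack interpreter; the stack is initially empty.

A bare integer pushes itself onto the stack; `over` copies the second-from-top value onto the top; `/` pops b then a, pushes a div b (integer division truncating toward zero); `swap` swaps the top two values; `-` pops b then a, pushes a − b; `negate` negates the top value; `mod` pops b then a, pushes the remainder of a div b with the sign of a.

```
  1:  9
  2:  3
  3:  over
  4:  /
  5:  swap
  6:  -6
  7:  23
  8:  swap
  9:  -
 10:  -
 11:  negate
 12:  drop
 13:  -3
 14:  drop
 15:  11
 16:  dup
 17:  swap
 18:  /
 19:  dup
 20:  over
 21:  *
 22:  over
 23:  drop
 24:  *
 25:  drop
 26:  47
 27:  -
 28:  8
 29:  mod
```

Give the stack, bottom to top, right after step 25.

[0]

9      : 9
3      : 9 3
over   : 9 3 9
/      : 9 0
swap   : 0 9
-6     : 0 9 -6
23     : 0 9 -6 23
swap   : 0 9 23 -6
-      : 0 9 29
-      : 0 -20
negate : 0 20
drop   : 0
-3     : 0 -3
drop   : 0
11     : 0 11
dup    : 0 11 11
swap   : 0 11 11
/      : 0 1
dup    : 0 1 1
over   : 0 1 1 1
*      : 0 1 1
over   : 0 1 1 1
drop   : 0 1 1
*      : 0 1
drop   : 0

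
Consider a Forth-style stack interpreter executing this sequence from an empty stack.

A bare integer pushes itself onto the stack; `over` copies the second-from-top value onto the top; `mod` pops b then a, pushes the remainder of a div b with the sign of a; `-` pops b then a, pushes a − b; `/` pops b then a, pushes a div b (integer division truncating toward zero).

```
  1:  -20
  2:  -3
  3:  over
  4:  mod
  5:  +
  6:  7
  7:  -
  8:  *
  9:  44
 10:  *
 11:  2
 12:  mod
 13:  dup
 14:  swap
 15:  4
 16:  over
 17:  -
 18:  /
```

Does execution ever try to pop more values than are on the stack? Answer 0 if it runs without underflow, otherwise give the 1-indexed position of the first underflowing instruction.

-20  -> -20
-3   -> -20 -3
over -> -20 -3 -20
mod  -> -20 -3
+    -> -23
7    -> -23 7
-    -> -30
*  — needs 2 operands, stack has 1 → underflow

8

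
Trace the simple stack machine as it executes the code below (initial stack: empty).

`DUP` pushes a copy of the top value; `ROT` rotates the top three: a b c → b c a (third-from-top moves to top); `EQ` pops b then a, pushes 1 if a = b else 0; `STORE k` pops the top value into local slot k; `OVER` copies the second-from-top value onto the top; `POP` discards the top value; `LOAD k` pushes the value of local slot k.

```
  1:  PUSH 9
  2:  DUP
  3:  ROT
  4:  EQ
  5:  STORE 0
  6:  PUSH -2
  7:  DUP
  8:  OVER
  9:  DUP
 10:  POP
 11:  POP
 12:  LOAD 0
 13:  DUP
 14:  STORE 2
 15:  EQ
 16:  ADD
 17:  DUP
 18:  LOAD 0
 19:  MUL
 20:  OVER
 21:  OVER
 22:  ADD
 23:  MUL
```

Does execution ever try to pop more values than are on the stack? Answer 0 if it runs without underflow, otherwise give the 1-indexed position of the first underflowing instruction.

PUSH 9  9
DUP     9 9
ROT  — needs 3 operands, stack has 2 → underflow

3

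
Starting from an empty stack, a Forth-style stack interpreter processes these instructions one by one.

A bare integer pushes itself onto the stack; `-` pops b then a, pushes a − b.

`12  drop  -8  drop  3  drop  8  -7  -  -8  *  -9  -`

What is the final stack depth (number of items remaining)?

12   : 12
drop : (empty)
-8   : -8
drop : (empty)
3    : 3
drop : (empty)
8    : 8
-7   : 8 -7
-    : 15
-8   : 15 -8
*    : -120
-9   : -120 -9
-    : -111

1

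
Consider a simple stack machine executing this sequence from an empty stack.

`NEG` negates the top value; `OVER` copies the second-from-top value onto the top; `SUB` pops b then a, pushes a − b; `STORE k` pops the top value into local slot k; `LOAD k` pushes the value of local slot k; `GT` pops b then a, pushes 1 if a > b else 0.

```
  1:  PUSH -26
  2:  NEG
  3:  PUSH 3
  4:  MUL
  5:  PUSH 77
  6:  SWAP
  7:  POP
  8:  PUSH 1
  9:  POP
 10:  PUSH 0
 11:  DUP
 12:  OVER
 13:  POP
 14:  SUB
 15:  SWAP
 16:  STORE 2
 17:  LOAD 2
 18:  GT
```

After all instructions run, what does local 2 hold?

77

PUSH -26 : -26
NEG      : 26
PUSH 3   : 26 3
MUL      : 78
PUSH 77  : 78 77
SWAP     : 77 78
POP      : 77
PUSH 1   : 77 1
POP      : 77
PUSH 0   : 77 0
DUP      : 77 0 0
OVER     : 77 0 0 0
POP      : 77 0 0
SUB      : 77 0
SWAP     : 0 77
STORE 2  : 0
LOAD 2   : 0 77
GT       : 0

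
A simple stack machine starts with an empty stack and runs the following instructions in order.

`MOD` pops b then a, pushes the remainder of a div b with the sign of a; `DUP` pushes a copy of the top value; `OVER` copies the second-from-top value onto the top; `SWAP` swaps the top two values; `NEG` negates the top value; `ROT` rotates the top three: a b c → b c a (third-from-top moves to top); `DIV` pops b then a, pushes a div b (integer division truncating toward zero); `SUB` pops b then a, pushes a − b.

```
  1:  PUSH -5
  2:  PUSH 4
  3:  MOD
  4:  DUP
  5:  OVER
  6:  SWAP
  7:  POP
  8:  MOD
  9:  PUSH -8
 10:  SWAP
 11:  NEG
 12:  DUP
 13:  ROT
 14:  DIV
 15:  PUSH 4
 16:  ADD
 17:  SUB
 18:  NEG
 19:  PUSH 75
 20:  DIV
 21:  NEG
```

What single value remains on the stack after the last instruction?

PUSH -5 → -5
PUSH 4  → -5 4
MOD     → -1
DUP     → -1 -1
OVER    → -1 -1 -1
SWAP    → -1 -1 -1
POP     → -1 -1
MOD     → 0
PUSH -8 → 0 -8
SWAP    → -8 0
NEG     → -8 0
DUP     → -8 0 0
ROT     → 0 0 -8
DIV     → 0 0
PUSH 4  → 0 0 4
ADD     → 0 4
SUB     → -4
NEG     → 4
PUSH 75 → 4 75
DIV     → 0
NEG     → 0

0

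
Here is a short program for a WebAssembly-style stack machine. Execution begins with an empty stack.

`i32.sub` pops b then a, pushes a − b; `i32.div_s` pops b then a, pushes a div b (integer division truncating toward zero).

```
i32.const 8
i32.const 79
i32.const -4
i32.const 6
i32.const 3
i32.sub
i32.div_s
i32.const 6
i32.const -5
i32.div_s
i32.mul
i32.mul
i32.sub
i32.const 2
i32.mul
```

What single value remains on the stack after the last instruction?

i32.const 8  : 8
i32.const 79 : 8 79
i32.const -4 : 8 79 -4
i32.const 6  : 8 79 -4 6
i32.const 3  : 8 79 -4 6 3
i32.sub      : 8 79 -4 3
i32.div_s    : 8 79 -1
i32.const 6  : 8 79 -1 6
i32.const -5 : 8 79 -1 6 -5
i32.div_s    : 8 79 -1 -1
i32.mul      : 8 79 1
i32.mul      : 8 79
i32.sub      : -71
i32.const 2  : -71 2
i32.mul      : -142

-142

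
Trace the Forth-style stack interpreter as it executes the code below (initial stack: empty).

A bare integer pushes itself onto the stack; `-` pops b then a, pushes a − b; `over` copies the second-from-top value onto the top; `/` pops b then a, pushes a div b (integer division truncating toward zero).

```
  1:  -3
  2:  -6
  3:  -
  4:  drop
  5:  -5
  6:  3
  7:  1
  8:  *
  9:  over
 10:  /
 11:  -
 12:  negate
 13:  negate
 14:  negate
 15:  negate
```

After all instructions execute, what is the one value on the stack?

-3      -3
-6      -3 -6
-       3
drop    (empty)
-5      -5
3       -5 3
1       -5 3 1
*       -5 3
over    -5 3 -5
/       -5 0
-       -5
negate  5
negate  -5
negate  5
negate  -5

-5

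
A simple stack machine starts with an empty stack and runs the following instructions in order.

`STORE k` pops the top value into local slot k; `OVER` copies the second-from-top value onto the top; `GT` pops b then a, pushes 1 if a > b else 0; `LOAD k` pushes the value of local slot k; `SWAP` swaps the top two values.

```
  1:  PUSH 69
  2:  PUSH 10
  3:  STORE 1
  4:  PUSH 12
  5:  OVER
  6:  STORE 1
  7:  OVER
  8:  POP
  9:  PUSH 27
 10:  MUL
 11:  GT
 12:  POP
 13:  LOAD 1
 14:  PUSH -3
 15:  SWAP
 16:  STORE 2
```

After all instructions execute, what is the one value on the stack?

PUSH 69 → [69]
PUSH 10 → [69, 10]
STORE 1 → [69]
PUSH 12 → [69, 12]
OVER    → [69, 12, 69]
STORE 1 → [69, 12]
OVER    → [69, 12, 69]
POP     → [69, 12]
PUSH 27 → [69, 12, 27]
MUL     → [69, 324]
GT      → [0]
POP     → []
LOAD 1  → [69]
PUSH -3 → [69, -3]
SWAP    → [-3, 69]
STORE 2 → [-3]

-3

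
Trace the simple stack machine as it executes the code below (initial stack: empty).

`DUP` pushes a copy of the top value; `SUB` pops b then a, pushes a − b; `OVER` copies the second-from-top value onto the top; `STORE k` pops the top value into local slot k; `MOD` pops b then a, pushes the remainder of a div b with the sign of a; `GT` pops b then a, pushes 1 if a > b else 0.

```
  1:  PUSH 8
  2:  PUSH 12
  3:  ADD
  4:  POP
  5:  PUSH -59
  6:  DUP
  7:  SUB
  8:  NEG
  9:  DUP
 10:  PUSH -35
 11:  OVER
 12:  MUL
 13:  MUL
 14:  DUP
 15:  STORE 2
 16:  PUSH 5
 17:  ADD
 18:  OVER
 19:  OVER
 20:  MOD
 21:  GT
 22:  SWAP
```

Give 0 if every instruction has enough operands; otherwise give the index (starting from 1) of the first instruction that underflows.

PUSH 8   : 8
PUSH 12  : 8 12
ADD      : 20
POP      : (empty)
PUSH -59 : -59
DUP      : -59 -59
SUB      : 0
NEG      : 0
DUP      : 0 0
PUSH -35 : 0 0 -35
OVER     : 0 0 -35 0
MUL      : 0 0 0
MUL      : 0 0
DUP      : 0 0 0
STORE 2  : 0 0
PUSH 5   : 0 0 5
ADD      : 0 5
OVER     : 0 5 0
OVER     : 0 5 0 5
MOD      : 0 5 0
GT       : 0 1
SWAP     : 1 0

0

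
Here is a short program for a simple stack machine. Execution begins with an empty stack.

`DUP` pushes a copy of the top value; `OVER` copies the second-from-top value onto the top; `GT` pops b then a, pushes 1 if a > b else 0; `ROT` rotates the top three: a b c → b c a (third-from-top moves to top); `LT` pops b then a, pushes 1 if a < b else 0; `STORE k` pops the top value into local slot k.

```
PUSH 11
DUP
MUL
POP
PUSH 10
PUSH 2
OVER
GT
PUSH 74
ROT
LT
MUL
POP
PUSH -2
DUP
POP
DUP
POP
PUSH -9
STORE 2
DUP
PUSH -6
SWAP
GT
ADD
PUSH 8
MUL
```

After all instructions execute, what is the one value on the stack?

PUSH 11 -> 11
DUP     -> 11 11
MUL     -> 121
POP     -> (empty)
PUSH 10 -> 10
PUSH 2  -> 10 2
OVER    -> 10 2 10
GT      -> 10 0
PUSH 74 -> 10 0 74
ROT     -> 0 74 10
LT      -> 0 0
MUL     -> 0
POP     -> (empty)
PUSH -2 -> -2
DUP     -> -2 -2
POP     -> -2
DUP     -> -2 -2
POP     -> -2
PUSH -9 -> -2 -9
STORE 2 -> -2
DUP     -> -2 -2
PUSH -6 -> -2 -2 -6
SWAP    -> -2 -6 -2
GT      -> -2 0
ADD     -> -2
PUSH 8  -> -2 8
MUL     -> -16

-16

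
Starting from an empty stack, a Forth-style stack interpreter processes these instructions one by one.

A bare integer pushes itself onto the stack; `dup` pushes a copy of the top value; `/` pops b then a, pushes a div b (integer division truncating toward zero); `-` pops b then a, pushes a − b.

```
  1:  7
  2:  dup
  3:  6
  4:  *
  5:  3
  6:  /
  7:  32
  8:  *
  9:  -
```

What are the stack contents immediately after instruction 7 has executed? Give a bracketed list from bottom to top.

[7, 14, 32]

7   : [7]
dup : [7, 7]
6   : [7, 7, 6]
*   : [7, 42]
3   : [7, 42, 3]
/   : [7, 14]
32  : [7, 14, 32]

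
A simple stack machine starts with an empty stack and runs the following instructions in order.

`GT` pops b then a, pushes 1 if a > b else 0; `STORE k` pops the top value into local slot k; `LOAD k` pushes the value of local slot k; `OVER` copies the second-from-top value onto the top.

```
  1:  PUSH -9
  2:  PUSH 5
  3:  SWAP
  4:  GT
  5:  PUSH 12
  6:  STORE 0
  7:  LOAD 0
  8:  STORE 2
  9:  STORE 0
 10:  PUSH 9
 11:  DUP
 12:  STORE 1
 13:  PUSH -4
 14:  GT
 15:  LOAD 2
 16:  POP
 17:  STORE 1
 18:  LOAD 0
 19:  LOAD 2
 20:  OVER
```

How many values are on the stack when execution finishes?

3

PUSH -9 → -9
PUSH 5  → -9 5
SWAP    → 5 -9
GT      → 1
PUSH 12 → 1 12
STORE 0 → 1
LOAD 0  → 1 12
STORE 2 → 1
STORE 0 → (empty)
PUSH 9  → 9
DUP     → 9 9
STORE 1 → 9
PUSH -4 → 9 -4
GT      → 1
LOAD 2  → 1 12
POP     → 1
STORE 1 → (empty)
LOAD 0  → 1
LOAD 2  → 1 12
OVER    → 1 12 1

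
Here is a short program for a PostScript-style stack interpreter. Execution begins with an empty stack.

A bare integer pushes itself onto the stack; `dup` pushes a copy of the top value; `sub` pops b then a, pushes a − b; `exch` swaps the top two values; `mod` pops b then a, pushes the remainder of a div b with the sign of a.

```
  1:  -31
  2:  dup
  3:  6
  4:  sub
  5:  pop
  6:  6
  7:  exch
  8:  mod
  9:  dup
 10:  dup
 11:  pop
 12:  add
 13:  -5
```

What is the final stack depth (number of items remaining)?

-31  → -31
dup  → -31 -31
6    → -31 -31 6
sub  → -31 -37
pop  → -31
6    → -31 6
exch → 6 -31
mod  → 6
dup  → 6 6
dup  → 6 6 6
pop  → 6 6
add  → 12
-5   → 12 -5

2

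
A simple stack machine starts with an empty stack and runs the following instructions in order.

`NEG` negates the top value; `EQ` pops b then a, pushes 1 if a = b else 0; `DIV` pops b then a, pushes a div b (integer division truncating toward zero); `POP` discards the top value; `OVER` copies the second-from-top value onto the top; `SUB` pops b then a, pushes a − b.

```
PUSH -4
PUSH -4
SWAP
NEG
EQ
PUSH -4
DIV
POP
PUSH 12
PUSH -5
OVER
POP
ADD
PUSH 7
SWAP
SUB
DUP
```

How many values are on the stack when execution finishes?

2

PUSH -4 → [-4]
PUSH -4 → [-4, -4]
SWAP    → [-4, -4]
NEG     → [-4, 4]
EQ      → [0]
PUSH -4 → [0, -4]
DIV     → [0]
POP     → []
PUSH 12 → [12]
PUSH -5 → [12, -5]
OVER    → [12, -5, 12]
POP     → [12, -5]
ADD     → [7]
PUSH 7  → [7, 7]
SWAP    → [7, 7]
SUB     → [0]
DUP     → [0, 0]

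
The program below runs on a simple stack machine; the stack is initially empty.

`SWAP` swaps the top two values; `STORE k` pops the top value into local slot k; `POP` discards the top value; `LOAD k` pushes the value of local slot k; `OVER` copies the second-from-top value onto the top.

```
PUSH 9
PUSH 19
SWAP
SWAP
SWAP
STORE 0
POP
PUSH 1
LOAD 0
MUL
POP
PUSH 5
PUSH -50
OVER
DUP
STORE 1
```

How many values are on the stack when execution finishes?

3

PUSH 9    [9]
PUSH 19   [9, 19]
SWAP      [19, 9]
SWAP      [9, 19]
SWAP      [19, 9]
STORE 0   [19]
POP       []
PUSH 1    [1]
LOAD 0    [1, 9]
MUL       [9]
POP       []
PUSH 5    [5]
PUSH -50  [5, -50]
OVER      [5, -50, 5]
DUP       [5, -50, 5, 5]
STORE 1   [5, -50, 5]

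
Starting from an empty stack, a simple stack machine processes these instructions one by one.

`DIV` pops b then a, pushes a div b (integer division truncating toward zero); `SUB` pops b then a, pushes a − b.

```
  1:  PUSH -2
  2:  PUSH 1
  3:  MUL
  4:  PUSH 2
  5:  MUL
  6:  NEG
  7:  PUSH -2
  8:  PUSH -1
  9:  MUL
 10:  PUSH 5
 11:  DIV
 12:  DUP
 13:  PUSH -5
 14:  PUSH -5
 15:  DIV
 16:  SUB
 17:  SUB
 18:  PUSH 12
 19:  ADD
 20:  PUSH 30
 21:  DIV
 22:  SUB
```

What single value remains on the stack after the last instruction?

4

PUSH -2 -> [-2]
PUSH 1  -> [-2, 1]
MUL     -> [-2]
PUSH 2  -> [-2, 2]
MUL     -> [-4]
NEG     -> [4]
PUSH -2 -> [4, -2]
PUSH -1 -> [4, -2, -1]
MUL     -> [4, 2]
PUSH 5  -> [4, 2, 5]
DIV     -> [4, 0]
DUP     -> [4, 0, 0]
PUSH -5 -> [4, 0, 0, -5]
PUSH -5 -> [4, 0, 0, -5, -5]
DIV     -> [4, 0, 0, 1]
SUB     -> [4, 0, -1]
SUB     -> [4, 1]
PUSH 12 -> [4, 1, 12]
ADD     -> [4, 13]
PUSH 30 -> [4, 13, 30]
DIV     -> [4, 0]
SUB     -> [4]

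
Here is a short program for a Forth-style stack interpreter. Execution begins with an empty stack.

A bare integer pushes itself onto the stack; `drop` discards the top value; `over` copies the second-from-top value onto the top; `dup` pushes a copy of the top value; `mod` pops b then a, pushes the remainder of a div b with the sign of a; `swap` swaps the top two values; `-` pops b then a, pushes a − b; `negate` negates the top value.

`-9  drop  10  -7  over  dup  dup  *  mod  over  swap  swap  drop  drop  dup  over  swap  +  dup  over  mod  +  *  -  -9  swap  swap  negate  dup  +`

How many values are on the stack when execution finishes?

-9     → [-9]
drop   → []
10     → [10]
-7     → [10, -7]
over   → [10, -7, 10]
dup    → [10, -7, 10, 10]
dup    → [10, -7, 10, 10, 10]
*      → [10, -7, 10, 100]
mod    → [10, -7, 10]
over   → [10, -7, 10, -7]
swap   → [10, -7, -7, 10]
swap   → [10, -7, 10, -7]
drop   → [10, -7, 10]
drop   → [10, -7]
dup    → [10, -7, -7]
over   → [10, -7, -7, -7]
swap   → [10, -7, -7, -7]
+      → [10, -7, -14]
dup    → [10, -7, -14, -14]
over   → [10, -7, -14, -14, -14]
mod    → [10, -7, -14, 0]
+      → [10, -7, -14]
*      → [10, 98]
-      → [-88]
-9     → [-88, -9]
swap   → [-9, -88]
swap   → [-88, -9]
negate → [-88, 9]
dup    → [-88, 9, 9]
+      → [-88, 18]

2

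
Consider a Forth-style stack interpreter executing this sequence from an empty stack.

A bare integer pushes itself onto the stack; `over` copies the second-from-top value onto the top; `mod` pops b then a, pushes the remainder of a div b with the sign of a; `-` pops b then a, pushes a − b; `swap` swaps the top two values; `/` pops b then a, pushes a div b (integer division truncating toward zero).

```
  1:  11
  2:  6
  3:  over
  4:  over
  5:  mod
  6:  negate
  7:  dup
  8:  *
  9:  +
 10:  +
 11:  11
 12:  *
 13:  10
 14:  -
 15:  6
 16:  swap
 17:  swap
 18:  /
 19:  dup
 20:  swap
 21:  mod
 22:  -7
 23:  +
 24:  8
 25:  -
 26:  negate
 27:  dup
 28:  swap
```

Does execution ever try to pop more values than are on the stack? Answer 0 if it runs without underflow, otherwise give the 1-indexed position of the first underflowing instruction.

11     -> [11]
6      -> [11, 6]
over   -> [11, 6, 11]
over   -> [11, 6, 11, 6]
mod    -> [11, 6, 5]
negate -> [11, 6, -5]
dup    -> [11, 6, -5, -5]
*      -> [11, 6, 25]
+      -> [11, 31]
+      -> [42]
11     -> [42, 11]
*      -> [462]
10     -> [462, 10]
-      -> [452]
6      -> [452, 6]
swap   -> [6, 452]
swap   -> [452, 6]
/      -> [75]
dup    -> [75, 75]
swap   -> [75, 75]
mod    -> [0]
-7     -> [0, -7]
+      -> [-7]
8      -> [-7, 8]
-      -> [-15]
negate -> [15]
dup    -> [15, 15]
swap   -> [15, 15]

0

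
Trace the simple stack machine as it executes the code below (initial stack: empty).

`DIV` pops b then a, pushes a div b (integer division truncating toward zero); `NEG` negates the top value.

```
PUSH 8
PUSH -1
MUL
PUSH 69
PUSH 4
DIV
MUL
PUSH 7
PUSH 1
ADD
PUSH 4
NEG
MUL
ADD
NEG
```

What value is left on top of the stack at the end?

PUSH 8  -> [8]
PUSH -1 -> [8, -1]
MUL     -> [-8]
PUSH 69 -> [-8, 69]
PUSH 4  -> [-8, 69, 4]
DIV     -> [-8, 17]
MUL     -> [-136]
PUSH 7  -> [-136, 7]
PUSH 1  -> [-136, 7, 1]
ADD     -> [-136, 8]
PUSH 4  -> [-136, 8, 4]
NEG     -> [-136, 8, -4]
MUL     -> [-136, -32]
ADD     -> [-168]
NEG     -> [168]

168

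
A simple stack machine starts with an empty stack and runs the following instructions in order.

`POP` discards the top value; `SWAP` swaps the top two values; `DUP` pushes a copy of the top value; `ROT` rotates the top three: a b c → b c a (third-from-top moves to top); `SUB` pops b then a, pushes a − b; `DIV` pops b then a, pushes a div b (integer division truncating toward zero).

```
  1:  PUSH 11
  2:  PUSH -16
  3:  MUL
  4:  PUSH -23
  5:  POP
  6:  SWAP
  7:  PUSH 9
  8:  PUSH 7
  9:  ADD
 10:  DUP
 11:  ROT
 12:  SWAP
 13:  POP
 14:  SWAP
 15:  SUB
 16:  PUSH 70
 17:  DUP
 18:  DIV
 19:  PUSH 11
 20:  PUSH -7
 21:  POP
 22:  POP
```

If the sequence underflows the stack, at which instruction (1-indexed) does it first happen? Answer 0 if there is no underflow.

PUSH 11  -> [11]
PUSH -16 -> [11, -16]
MUL      -> [-176]
PUSH -23 -> [-176, -23]
POP      -> [-176]
SWAP  — needs 2 operands, stack has 1 → underflow

6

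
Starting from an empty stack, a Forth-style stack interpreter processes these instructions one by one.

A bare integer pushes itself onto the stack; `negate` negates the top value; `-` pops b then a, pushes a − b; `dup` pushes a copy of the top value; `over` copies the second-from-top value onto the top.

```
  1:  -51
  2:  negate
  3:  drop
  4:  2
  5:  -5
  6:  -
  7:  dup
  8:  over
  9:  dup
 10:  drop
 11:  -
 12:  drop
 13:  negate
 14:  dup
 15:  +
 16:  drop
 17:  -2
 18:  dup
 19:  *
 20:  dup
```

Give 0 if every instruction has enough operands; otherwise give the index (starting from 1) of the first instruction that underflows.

0

-51    -> [-51]
negate -> [51]
drop   -> []
2      -> [2]
-5     -> [2, -5]
-      -> [7]
dup    -> [7, 7]
over   -> [7, 7, 7]
dup    -> [7, 7, 7, 7]
drop   -> [7, 7, 7]
-      -> [7, 0]
drop   -> [7]
negate -> [-7]
dup    -> [-7, -7]
+      -> [-14]
drop   -> []
-2     -> [-2]
dup    -> [-2, -2]
*      -> [4]
dup    -> [4, 4]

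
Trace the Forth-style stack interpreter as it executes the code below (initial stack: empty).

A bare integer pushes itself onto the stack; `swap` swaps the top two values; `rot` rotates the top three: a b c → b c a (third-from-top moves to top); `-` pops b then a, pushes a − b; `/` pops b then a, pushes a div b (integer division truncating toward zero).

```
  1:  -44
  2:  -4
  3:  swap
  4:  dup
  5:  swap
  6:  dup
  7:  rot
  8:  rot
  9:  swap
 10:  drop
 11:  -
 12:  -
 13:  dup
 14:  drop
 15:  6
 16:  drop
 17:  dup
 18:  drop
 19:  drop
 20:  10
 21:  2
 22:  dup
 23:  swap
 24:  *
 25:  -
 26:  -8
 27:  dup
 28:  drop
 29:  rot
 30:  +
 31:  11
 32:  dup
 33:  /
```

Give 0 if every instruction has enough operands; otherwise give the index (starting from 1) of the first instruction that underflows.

29

-44   -44
-4    -44 -4
swap  -4 -44
dup   -4 -44 -44
swap  -4 -44 -44
dup   -4 -44 -44 -44
rot   -4 -44 -44 -44
rot   -4 -44 -44 -44
swap  -4 -44 -44 -44
drop  -4 -44 -44
-     -4 0
-     -4
dup   -4 -4
drop  -4
6     -4 6
drop  -4
dup   -4 -4
drop  -4
drop  (empty)
10    10
2     10 2
dup   10 2 2
swap  10 2 2
*     10 4
-     6
-8    6 -8
dup   6 -8 -8
drop  6 -8
rot  — needs 3 operands, stack has 2 → underflow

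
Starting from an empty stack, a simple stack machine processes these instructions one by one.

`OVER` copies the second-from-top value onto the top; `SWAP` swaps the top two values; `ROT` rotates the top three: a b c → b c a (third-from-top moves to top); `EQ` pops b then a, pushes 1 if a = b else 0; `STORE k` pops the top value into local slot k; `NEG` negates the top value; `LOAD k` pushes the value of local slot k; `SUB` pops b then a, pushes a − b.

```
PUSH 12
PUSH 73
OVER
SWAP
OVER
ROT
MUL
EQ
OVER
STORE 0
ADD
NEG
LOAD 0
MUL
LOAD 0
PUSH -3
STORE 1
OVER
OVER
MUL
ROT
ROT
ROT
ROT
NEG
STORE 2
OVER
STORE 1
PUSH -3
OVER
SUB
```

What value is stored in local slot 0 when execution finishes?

PUSH 12 → 12
PUSH 73 → 12 73
OVER    → 12 73 12
SWAP    → 12 12 73
OVER    → 12 12 73 12
ROT     → 12 73 12 12
MUL     → 12 73 144
EQ      → 12 0
OVER    → 12 0 12
STORE 0 → 12 0
ADD     → 12
NEG     → -12
LOAD 0  → -12 12
MUL     → -144
LOAD 0  → -144 12
PUSH -3 → -144 12 -3
STORE 1 → -144 12
OVER    → -144 12 -144
OVER    → -144 12 -144 12
MUL     → -144 12 -1728
ROT     → 12 -1728 -144
ROT     → -1728 -144 12
ROT     → -144 12 -1728
ROT     → 12 -1728 -144
NEG     → 12 -1728 144
STORE 2 → 12 -1728
OVER    → 12 -1728 12
STORE 1 → 12 -1728
PUSH -3 → 12 -1728 -3
OVER    → 12 -1728 -3 -1728
SUB     → 12 -1728 1725

12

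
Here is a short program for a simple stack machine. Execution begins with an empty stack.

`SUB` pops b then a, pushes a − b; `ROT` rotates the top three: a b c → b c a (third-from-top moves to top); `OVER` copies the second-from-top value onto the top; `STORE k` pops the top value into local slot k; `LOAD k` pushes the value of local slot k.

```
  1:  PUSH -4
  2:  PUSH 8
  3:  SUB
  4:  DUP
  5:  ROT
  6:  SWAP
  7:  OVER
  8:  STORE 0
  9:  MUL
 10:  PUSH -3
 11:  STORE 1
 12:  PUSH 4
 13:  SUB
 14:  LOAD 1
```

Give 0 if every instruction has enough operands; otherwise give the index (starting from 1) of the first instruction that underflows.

5

PUSH -4  [-4]
PUSH 8   [-4, 8]
SUB      [-12]
DUP      [-12, -12]
ROT  — needs 3 operands, stack has 2 → underflow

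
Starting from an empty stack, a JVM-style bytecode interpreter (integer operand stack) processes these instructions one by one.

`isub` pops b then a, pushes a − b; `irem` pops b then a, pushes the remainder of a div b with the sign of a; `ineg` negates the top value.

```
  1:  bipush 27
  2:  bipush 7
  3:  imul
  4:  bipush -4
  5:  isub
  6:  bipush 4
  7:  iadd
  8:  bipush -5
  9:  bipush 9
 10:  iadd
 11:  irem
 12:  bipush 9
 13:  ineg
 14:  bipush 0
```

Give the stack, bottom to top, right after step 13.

bipush 27 : [27]
bipush 7  : [27, 7]
imul      : [189]
bipush -4 : [189, -4]
isub      : [193]
bipush 4  : [193, 4]
iadd      : [197]
bipush -5 : [197, -5]
bipush 9  : [197, -5, 9]
iadd      : [197, 4]
irem      : [1]
bipush 9  : [1, 9]
ineg      : [1, -9]

[1, -9]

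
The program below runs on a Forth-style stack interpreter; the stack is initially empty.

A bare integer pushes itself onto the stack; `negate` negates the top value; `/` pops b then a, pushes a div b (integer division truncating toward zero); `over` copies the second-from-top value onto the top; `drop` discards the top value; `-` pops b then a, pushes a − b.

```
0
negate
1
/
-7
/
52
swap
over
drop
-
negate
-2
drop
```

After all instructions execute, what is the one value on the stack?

0      : 0
negate : 0
1      : 0 1
/      : 0
-7     : 0 -7
/      : 0
52     : 0 52
swap   : 52 0
over   : 52 0 52
drop   : 52 0
-      : 52
negate : -52
-2     : -52 -2
drop   : -52

-52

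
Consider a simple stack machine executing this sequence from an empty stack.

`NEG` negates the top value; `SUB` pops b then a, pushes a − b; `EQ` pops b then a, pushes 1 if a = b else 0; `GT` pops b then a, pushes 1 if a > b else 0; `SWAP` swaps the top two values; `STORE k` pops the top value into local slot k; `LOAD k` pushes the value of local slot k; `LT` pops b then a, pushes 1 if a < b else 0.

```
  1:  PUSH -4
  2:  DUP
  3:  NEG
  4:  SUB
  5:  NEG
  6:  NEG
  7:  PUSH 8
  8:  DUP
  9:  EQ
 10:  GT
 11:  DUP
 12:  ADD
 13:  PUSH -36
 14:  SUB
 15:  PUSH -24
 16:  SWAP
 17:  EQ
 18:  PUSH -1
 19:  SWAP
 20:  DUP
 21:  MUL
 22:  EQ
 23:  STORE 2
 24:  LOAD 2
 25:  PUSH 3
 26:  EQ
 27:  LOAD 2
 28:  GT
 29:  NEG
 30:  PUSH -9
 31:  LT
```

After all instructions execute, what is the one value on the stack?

0

PUSH -4  -> -4
DUP      -> -4 -4
NEG      -> -4 4
SUB      -> -8
NEG      -> 8
NEG      -> -8
PUSH 8   -> -8 8
DUP      -> -8 8 8
EQ       -> -8 1
GT       -> 0
DUP      -> 0 0
ADD      -> 0
PUSH -36 -> 0 -36
SUB      -> 36
PUSH -24 -> 36 -24
SWAP     -> -24 36
EQ       -> 0
PUSH -1  -> 0 -1
SWAP     -> -1 0
DUP      -> -1 0 0
MUL      -> -1 0
EQ       -> 0
STORE 2  -> (empty)
LOAD 2   -> 0
PUSH 3   -> 0 3
EQ       -> 0
LOAD 2   -> 0 0
GT       -> 0
NEG      -> 0
PUSH -9  -> 0 -9
LT       -> 0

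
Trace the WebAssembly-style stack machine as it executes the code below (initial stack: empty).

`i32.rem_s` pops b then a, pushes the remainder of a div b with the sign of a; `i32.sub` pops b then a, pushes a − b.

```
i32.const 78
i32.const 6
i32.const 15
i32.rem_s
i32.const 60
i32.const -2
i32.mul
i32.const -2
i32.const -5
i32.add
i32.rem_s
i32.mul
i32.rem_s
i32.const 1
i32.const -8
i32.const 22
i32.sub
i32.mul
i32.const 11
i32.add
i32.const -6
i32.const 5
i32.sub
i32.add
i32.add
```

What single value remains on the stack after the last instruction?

-30

i32.const 78 : [78]
i32.const 6  : [78, 6]
i32.const 15 : [78, 6, 15]
i32.rem_s    : [78, 6]
i32.const 60 : [78, 6, 60]
i32.const -2 : [78, 6, 60, -2]
i32.mul      : [78, 6, -120]
i32.const -2 : [78, 6, -120, -2]
i32.const -5 : [78, 6, -120, -2, -5]
i32.add      : [78, 6, -120, -7]
i32.rem_s    : [78, 6, -1]
i32.mul      : [78, -6]
i32.rem_s    : [0]
i32.const 1  : [0, 1]
i32.const -8 : [0, 1, -8]
i32.const 22 : [0, 1, -8, 22]
i32.sub      : [0, 1, -30]
i32.mul      : [0, -30]
i32.const 11 : [0, -30, 11]
i32.add      : [0, -19]
i32.const -6 : [0, -19, -6]
i32.const 5  : [0, -19, -6, 5]
i32.sub      : [0, -19, -11]
i32.add      : [0, -30]
i32.add      : [-30]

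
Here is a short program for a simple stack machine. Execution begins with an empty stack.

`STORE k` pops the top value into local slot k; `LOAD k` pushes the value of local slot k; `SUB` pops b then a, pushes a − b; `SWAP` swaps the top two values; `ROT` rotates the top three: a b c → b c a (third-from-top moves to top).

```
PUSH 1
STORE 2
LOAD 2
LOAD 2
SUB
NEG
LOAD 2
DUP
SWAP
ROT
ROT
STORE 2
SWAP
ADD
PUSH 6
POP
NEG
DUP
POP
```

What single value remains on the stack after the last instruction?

-1

PUSH 1  -> [1]
STORE 2 -> []
LOAD 2  -> [1]
LOAD 2  -> [1, 1]
SUB     -> [0]
NEG     -> [0]
LOAD 2  -> [0, 1]
DUP     -> [0, 1, 1]
SWAP    -> [0, 1, 1]
ROT     -> [1, 1, 0]
ROT     -> [1, 0, 1]
STORE 2 -> [1, 0]
SWAP    -> [0, 1]
ADD     -> [1]
PUSH 6  -> [1, 6]
POP     -> [1]
NEG     -> [-1]
DUP     -> [-1, -1]
POP     -> [-1]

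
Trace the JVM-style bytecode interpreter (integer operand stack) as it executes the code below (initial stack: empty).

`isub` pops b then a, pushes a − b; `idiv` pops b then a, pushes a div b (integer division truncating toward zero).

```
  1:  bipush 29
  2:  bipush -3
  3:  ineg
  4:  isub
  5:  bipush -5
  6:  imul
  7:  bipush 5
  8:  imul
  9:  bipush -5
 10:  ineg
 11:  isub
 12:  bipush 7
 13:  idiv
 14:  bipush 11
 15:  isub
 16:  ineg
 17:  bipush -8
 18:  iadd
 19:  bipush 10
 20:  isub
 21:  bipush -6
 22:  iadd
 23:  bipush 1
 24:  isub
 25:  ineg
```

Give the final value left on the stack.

bipush 29 → 29
bipush -3 → 29 -3
ineg      → 29 3
isub      → 26
bipush -5 → 26 -5
imul      → -130
bipush 5  → -130 5
imul      → -650
bipush -5 → -650 -5
ineg      → -650 5
isub      → -655
bipush 7  → -655 7
idiv      → -93
bipush 11 → -93 11
isub      → -104
ineg      → 104
bipush -8 → 104 -8
iadd      → 96
bipush 10 → 96 10
isub      → 86
bipush -6 → 86 -6
iadd      → 80
bipush 1  → 80 1
isub      → 79
ineg      → -79

-79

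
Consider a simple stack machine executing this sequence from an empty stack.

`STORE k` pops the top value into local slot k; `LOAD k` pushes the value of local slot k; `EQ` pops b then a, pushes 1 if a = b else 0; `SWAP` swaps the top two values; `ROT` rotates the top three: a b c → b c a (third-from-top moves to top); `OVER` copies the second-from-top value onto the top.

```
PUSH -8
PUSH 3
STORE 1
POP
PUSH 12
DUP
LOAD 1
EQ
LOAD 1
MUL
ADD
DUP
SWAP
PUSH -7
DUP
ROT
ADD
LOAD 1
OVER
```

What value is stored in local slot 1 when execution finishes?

PUSH -8 → [-8]
PUSH 3  → [-8, 3]
STORE 1 → [-8]
POP     → []
PUSH 12 → [12]
DUP     → [12, 12]
LOAD 1  → [12, 12, 3]
EQ      → [12, 0]
LOAD 1  → [12, 0, 3]
MUL     → [12, 0]
ADD     → [12]
DUP     → [12, 12]
SWAP    → [12, 12]
PUSH -7 → [12, 12, -7]
DUP     → [12, 12, -7, -7]
ROT     → [12, -7, -7, 12]
ADD     → [12, -7, 5]
LOAD 1  → [12, -7, 5, 3]
OVER    → [12, -7, 5, 3, 5]

3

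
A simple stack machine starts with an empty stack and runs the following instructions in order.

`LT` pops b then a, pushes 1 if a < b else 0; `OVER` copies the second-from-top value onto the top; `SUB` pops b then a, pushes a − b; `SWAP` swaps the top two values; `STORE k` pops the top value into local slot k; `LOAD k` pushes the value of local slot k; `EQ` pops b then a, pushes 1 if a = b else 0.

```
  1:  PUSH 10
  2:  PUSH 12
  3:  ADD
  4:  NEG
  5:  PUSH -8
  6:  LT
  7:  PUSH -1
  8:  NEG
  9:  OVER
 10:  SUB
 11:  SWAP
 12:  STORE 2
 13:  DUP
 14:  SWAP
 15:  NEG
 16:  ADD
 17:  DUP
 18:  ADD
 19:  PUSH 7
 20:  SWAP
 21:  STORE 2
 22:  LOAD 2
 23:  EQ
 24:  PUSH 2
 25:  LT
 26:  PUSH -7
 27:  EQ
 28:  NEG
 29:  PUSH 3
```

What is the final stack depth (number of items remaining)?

PUSH 10  [10]
PUSH 12  [10, 12]
ADD      [22]
NEG      [-22]
PUSH -8  [-22, -8]
LT       [1]
PUSH -1  [1, -1]
NEG      [1, 1]
OVER     [1, 1, 1]
SUB      [1, 0]
SWAP     [0, 1]
STORE 2  [0]
DUP      [0, 0]
SWAP     [0, 0]
NEG      [0, 0]
ADD      [0]
DUP      [0, 0]
ADD      [0]
PUSH 7   [0, 7]
SWAP     [7, 0]
STORE 2  [7]
LOAD 2   [7, 0]
EQ       [0]
PUSH 2   [0, 2]
LT       [1]
PUSH -7  [1, -7]
EQ       [0]
NEG      [0]
PUSH 3   [0, 3]

2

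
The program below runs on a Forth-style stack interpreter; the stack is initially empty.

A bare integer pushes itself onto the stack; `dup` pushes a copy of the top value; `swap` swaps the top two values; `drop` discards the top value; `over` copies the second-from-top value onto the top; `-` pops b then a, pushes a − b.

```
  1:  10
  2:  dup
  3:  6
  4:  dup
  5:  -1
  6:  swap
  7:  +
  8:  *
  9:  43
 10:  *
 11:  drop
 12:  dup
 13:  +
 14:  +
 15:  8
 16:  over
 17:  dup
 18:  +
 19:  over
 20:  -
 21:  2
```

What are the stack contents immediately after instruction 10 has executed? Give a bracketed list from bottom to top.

[10, 10, 1290]

10   : [10]
dup  : [10, 10]
6    : [10, 10, 6]
dup  : [10, 10, 6, 6]
-1   : [10, 10, 6, 6, -1]
swap : [10, 10, 6, -1, 6]
+    : [10, 10, 6, 5]
*    : [10, 10, 30]
43   : [10, 10, 30, 43]
*    : [10, 10, 1290]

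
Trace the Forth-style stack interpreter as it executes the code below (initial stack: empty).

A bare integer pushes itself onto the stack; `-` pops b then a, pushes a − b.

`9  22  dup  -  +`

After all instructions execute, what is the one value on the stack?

9

9   : 9
22  : 9 22
dup : 9 22 22
-   : 9 0
+   : 9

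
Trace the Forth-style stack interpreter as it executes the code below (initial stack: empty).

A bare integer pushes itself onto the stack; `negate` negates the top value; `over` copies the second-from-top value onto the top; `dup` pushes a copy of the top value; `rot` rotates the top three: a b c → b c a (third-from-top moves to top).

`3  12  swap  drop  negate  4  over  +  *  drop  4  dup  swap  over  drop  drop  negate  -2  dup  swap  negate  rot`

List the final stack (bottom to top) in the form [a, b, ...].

3      → 3
12     → 3 12
swap   → 12 3
drop   → 12
negate → -12
4      → -12 4
over   → -12 4 -12
+      → -12 -8
*      → 96
drop   → (empty)
4      → 4
dup    → 4 4
swap   → 4 4
over   → 4 4 4
drop   → 4 4
drop   → 4
negate → -4
-2     → -4 -2
dup    → -4 -2 -2
swap   → -4 -2 -2
negate → -4 -2 2
rot    → -2 2 -4

[-2, 2, -4]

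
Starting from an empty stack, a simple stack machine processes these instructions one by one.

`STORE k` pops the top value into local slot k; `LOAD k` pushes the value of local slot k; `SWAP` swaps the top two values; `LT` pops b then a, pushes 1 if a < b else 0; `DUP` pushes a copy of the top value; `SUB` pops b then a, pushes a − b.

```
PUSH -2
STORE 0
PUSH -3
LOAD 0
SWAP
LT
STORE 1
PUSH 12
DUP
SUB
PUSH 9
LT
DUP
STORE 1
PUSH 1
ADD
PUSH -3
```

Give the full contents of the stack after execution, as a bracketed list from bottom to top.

PUSH -2  [-2]
STORE 0  []
PUSH -3  [-3]
LOAD 0   [-3, -2]
SWAP     [-2, -3]
LT       [0]
STORE 1  []
PUSH 12  [12]
DUP      [12, 12]
SUB      [0]
PUSH 9   [0, 9]
LT       [1]
DUP      [1, 1]
STORE 1  [1]
PUSH 1   [1, 1]
ADD      [2]
PUSH -3  [2, -3]

[2, -3]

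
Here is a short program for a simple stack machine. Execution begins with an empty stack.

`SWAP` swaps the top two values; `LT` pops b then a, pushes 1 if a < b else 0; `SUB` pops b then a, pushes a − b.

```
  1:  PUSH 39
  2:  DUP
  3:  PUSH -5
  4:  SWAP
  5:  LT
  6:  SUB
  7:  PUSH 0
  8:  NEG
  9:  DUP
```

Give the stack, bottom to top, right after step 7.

[38, 0]

PUSH 39 → 39
DUP     → 39 39
PUSH -5 → 39 39 -5
SWAP    → 39 -5 39
LT      → 39 1
SUB     → 38
PUSH 0  → 38 0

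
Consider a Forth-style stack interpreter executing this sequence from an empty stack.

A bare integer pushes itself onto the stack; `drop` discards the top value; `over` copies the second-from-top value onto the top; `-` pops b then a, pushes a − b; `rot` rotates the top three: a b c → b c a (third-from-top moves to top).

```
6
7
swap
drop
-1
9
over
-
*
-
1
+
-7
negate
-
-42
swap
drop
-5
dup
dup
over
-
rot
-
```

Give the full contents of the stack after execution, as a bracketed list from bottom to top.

6      → [6]
7      → [6, 7]
swap   → [7, 6]
drop   → [7]
-1     → [7, -1]
9      → [7, -1, 9]
over   → [7, -1, 9, -1]
-      → [7, -1, 10]
*      → [7, -10]
-      → [17]
1      → [17, 1]
+      → [18]
-7     → [18, -7]
negate → [18, 7]
-      → [11]
-42    → [11, -42]
swap   → [-42, 11]
drop   → [-42]
-5     → [-42, -5]
dup    → [-42, -5, -5]
dup    → [-42, -5, -5, -5]
over   → [-42, -5, -5, -5, -5]
-      → [-42, -5, -5, 0]
rot    → [-42, -5, 0, -5]
-      → [-42, -5, 5]

[-42, -5, 5]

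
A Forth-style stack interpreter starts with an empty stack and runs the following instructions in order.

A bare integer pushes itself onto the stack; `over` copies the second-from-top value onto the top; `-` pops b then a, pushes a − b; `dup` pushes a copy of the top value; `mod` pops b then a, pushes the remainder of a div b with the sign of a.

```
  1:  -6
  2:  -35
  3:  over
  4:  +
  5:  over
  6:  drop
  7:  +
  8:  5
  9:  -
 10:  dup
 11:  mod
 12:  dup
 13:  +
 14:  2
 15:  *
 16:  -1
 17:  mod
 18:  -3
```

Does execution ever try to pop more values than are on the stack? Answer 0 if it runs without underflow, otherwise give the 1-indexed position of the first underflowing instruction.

0

-6    -6
-35   -6 -35
over  -6 -35 -6
+     -6 -41
over  -6 -41 -6
drop  -6 -41
+     -47
5     -47 5
-     -52
dup   -52 -52
mod   0
dup   0 0
+     0
2     0 2
*     0
-1    0 -1
mod   0
-3    0 -3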